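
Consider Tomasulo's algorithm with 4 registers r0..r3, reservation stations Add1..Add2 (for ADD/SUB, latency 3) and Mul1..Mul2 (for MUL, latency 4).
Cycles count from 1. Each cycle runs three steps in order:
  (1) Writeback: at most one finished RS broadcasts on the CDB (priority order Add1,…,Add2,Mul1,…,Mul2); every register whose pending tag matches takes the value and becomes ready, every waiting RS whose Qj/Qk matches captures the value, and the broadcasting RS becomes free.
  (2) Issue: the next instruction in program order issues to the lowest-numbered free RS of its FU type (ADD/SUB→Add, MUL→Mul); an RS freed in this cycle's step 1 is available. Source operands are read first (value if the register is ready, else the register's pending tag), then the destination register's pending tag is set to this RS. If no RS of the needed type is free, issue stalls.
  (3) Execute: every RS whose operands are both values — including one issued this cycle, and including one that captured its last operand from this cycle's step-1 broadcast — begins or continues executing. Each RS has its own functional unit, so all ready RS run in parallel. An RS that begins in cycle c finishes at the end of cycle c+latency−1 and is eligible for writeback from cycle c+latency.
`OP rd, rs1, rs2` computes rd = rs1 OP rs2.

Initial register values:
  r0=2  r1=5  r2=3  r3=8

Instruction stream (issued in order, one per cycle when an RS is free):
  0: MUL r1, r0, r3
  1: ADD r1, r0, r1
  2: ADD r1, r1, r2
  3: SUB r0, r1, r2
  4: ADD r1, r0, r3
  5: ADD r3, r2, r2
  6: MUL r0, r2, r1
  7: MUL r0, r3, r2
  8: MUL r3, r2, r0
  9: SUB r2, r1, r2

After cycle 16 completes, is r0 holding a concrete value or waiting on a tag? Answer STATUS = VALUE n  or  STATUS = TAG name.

STATUS = TAG Mul2

  c1: issue MUL r1<-Mul1  regs: r0:2,r1:Mul1,r2:3,r3:8
  c2: issue ADD r1<-Add1  regs: r0:2,r1:Add1,r2:3,r3:8
  c3: issue ADD r1<-Add2  regs: r0:2,r1:Add2,r2:3,r3:8
  c4: stall  regs: r0:2,r1:Add2,r2:3,r3:8
  c5: CDB Mul1=16; stall  regs: r0:2,r1:Add2,r2:3,r3:8
  c6: stall  regs: r0:2,r1:Add2,r2:3,r3:8
  c7: stall  regs: r0:2,r1:Add2,r2:3,r3:8
  c8: CDB Add1=18; issue SUB r0<-Add1  regs: r0:Add1,r1:Add2,r2:3,r3:8
  c9: stall  regs: r0:Add1,r1:Add2,r2:3,r3:8
  c10: stall  regs: r0:Add1,r1:Add2,r2:3,r3:8
  c11: CDB Add2=21; issue ADD r1<-Add2  regs: r0:Add1,r1:Add2,r2:3,r3:8
  c12: stall  regs: r0:Add1,r1:Add2,r2:3,r3:8
  c13: stall  regs: r0:Add1,r1:Add2,r2:3,r3:8
  c14: CDB Add1=18; issue ADD r3<-Add1  regs: r0:18,r1:Add2,r2:3,r3:Add1
  c15: issue MUL r0<-Mul1  regs: r0:Mul1,r1:Add2,r2:3,r3:Add1
  c16: issue MUL r0<-Mul2  regs: r0:Mul2,r1:Add2,r2:3,r3:Add1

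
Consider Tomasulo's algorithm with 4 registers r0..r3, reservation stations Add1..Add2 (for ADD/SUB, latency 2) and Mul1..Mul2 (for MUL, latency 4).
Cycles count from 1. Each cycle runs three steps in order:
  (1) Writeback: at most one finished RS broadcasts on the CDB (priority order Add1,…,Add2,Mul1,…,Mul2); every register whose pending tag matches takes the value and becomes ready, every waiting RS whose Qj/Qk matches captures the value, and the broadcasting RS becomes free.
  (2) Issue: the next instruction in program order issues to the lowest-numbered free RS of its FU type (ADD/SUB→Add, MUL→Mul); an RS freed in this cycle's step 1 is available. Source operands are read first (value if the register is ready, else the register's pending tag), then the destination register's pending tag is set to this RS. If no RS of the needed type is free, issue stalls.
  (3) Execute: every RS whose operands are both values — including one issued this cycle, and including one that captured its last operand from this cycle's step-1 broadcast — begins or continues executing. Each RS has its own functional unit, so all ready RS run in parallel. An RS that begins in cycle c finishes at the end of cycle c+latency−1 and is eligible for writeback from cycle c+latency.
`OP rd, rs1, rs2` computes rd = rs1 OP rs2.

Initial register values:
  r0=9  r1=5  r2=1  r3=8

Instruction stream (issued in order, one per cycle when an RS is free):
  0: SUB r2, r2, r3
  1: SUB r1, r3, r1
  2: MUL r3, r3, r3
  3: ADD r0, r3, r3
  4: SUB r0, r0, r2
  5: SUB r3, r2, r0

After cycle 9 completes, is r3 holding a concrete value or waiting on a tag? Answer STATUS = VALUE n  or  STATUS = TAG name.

STATUS = TAG Add1

c1: issue SUB r2<-Add1 | r0:9,r1:5,r2:Add1,r3:8
c2: issue SUB r1<-Add2 | r0:9,r1:Add2,r2:Add1,r3:8
c3: CDB Add1=-7; issue MUL r3<-Mul1 | r0:9,r1:Add2,r2:-7,r3:Mul1
c4: CDB Add2=3; issue ADD r0<-Add1 | r0:Add1,r1:3,r2:-7,r3:Mul1
c5: issue SUB r0<-Add2 | r0:Add2,r1:3,r2:-7,r3:Mul1
c6: stall | r0:Add2,r1:3,r2:-7,r3:Mul1
c7: CDB Mul1=64; stall | r0:Add2,r1:3,r2:-7,r3:64
c8: stall | r0:Add2,r1:3,r2:-7,r3:64
c9: CDB Add1=128; issue SUB r3<-Add1 | r0:Add2,r1:3,r2:-7,r3:Add1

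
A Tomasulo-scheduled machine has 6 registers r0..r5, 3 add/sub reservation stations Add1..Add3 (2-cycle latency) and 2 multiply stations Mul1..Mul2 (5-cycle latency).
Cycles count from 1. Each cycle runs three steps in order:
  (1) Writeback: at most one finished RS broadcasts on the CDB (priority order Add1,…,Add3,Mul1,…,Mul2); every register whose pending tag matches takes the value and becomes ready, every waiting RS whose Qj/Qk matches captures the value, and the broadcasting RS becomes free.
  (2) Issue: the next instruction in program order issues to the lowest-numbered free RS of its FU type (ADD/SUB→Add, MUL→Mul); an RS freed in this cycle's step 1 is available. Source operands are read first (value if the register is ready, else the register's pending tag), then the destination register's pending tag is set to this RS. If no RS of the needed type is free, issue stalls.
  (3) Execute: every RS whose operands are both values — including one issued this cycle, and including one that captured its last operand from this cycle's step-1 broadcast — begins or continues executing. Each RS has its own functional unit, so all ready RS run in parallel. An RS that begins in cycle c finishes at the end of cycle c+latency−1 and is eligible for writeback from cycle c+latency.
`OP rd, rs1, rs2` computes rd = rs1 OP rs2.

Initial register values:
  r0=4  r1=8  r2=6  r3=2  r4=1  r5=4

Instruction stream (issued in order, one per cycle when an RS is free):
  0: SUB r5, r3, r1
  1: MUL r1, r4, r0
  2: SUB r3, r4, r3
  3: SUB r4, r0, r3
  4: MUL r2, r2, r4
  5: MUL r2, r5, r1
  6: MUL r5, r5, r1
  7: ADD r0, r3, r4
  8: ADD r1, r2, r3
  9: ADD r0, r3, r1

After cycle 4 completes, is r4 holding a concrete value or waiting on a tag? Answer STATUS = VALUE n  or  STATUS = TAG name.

STATUS = TAG Add2

c1: issue SUB r5<-Add1 | r0:4,r1:8,r2:6,r3:2,r4:1,r5:Add1
c2: issue MUL r1<-Mul1 | r0:4,r1:Mul1,r2:6,r3:2,r4:1,r5:Add1
c3: CDB Add1=-6; issue SUB r3<-Add1 | r0:4,r1:Mul1,r2:6,r3:Add1,r4:1,r5:-6
c4: issue SUB r4<-Add2 | r0:4,r1:Mul1,r2:6,r3:Add1,r4:Add2,r5:-6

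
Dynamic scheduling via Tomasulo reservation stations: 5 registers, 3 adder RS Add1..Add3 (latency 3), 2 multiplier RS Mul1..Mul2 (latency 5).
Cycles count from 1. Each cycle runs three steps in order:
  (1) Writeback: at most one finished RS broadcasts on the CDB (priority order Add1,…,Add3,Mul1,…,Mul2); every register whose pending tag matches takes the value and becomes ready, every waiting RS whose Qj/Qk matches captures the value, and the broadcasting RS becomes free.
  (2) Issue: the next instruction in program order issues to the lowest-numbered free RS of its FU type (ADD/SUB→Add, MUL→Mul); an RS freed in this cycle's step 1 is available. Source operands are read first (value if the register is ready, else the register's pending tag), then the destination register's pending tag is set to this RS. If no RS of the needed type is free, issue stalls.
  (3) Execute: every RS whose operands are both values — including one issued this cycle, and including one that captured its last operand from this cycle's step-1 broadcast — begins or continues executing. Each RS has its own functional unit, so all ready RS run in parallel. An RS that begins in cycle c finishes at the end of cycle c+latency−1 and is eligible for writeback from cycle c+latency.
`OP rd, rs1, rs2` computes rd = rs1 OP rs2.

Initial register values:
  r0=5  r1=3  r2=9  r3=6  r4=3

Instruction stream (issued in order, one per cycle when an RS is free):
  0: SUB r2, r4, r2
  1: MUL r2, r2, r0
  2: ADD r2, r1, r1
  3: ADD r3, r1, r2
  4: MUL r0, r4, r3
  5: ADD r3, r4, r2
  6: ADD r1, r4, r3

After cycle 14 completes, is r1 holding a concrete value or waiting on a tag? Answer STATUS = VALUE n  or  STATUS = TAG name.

STATUS = VALUE 12

c1: issue SUB r2<-Add1 | r0:5,r1:3,r2:Add1,r3:6,r4:3
c2: issue MUL r2<-Mul1 | r0:5,r1:3,r2:Mul1,r3:6,r4:3
c3: issue ADD r2<-Add2 | r0:5,r1:3,r2:Add2,r3:6,r4:3
c4: CDB Add1=-6; issue ADD r3<-Add1 | r0:5,r1:3,r2:Add2,r3:Add1,r4:3
c5: issue MUL r0<-Mul2 | r0:Mul2,r1:3,r2:Add2,r3:Add1,r4:3
c6: CDB Add2=6; issue ADD r3<-Add2 | r0:Mul2,r1:3,r2:6,r3:Add2,r4:3
c7: issue ADD r1<-Add3 | r0:Mul2,r1:Add3,r2:6,r3:Add2,r4:3
c8: - | r0:Mul2,r1:Add3,r2:6,r3:Add2,r4:3
c9: CDB Add1=9 | r0:Mul2,r1:Add3,r2:6,r3:Add2,r4:3
c10: CDB Add2=9 | r0:Mul2,r1:Add3,r2:6,r3:9,r4:3
c11: CDB Mul1=-30 | r0:Mul2,r1:Add3,r2:6,r3:9,r4:3
c12: - | r0:Mul2,r1:Add3,r2:6,r3:9,r4:3
c13: CDB Add3=12 | r0:Mul2,r1:12,r2:6,r3:9,r4:3
c14: CDB Mul2=27 | r0:27,r1:12,r2:6,r3:9,r4:3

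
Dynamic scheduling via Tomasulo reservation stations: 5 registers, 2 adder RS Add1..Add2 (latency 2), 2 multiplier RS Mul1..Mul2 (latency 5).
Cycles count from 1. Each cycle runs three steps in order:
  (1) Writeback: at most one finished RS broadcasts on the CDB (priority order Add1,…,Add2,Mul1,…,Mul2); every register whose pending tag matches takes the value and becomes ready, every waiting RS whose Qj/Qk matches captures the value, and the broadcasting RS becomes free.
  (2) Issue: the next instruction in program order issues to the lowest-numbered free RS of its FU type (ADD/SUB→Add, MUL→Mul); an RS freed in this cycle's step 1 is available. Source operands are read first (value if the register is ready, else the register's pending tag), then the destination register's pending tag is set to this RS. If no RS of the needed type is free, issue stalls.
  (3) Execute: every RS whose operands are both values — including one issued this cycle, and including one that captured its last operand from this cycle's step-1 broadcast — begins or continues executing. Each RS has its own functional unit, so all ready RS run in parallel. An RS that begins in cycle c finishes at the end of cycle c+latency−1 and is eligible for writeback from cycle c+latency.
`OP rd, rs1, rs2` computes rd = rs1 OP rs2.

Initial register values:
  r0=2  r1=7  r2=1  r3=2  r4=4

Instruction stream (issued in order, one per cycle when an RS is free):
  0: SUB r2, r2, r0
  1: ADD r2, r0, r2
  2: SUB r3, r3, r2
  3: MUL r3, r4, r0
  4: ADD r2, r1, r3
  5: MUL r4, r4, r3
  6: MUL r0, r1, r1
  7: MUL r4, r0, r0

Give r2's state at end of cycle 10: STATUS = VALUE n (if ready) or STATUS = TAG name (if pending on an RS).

  c1: issue SUB r2<-Add1  regs: r0:2,r1:7,r2:Add1,r3:2,r4:4
  c2: issue ADD r2<-Add2  regs: r0:2,r1:7,r2:Add2,r3:2,r4:4
  c3: CDB Add1=-1; issue SUB r3<-Add1  regs: r0:2,r1:7,r2:Add2,r3:Add1,r4:4
  c4: issue MUL r3<-Mul1  regs: r0:2,r1:7,r2:Add2,r3:Mul1,r4:4
  c5: CDB Add2=1; issue ADD r2<-Add2  regs: r0:2,r1:7,r2:Add2,r3:Mul1,r4:4
  c6: issue MUL r4<-Mul2  regs: r0:2,r1:7,r2:Add2,r3:Mul1,r4:Mul2
  c7: CDB Add1=1; stall  regs: r0:2,r1:7,r2:Add2,r3:Mul1,r4:Mul2
  c8: stall  regs: r0:2,r1:7,r2:Add2,r3:Mul1,r4:Mul2
  c9: CDB Mul1=8; issue MUL r0<-Mul1  regs: r0:Mul1,r1:7,r2:Add2,r3:8,r4:Mul2
  c10: stall  regs: r0:Mul1,r1:7,r2:Add2,r3:8,r4:Mul2

STATUS = TAG Add2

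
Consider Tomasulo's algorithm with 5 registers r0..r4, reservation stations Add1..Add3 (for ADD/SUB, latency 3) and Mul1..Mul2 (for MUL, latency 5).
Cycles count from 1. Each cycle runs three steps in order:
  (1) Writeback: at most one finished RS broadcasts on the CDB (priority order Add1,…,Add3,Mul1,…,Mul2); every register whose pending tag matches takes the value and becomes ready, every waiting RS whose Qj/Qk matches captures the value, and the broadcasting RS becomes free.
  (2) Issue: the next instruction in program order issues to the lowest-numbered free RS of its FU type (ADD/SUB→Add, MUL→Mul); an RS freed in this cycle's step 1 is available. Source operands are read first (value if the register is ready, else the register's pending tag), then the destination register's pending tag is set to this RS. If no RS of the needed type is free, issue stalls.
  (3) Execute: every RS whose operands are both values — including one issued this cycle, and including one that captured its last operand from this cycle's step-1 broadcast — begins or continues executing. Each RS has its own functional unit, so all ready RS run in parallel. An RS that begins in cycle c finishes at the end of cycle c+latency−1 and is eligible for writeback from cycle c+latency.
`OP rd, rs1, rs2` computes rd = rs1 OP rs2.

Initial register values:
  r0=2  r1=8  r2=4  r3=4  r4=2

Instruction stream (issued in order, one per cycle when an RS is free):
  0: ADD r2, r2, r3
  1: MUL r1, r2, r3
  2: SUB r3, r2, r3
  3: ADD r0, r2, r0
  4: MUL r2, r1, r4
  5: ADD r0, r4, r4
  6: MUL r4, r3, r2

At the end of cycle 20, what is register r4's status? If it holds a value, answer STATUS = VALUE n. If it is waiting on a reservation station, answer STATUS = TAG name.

c1: issue ADD r2<-Add1 | r0:2,r1:8,r2:Add1,r3:4,r4:2
c2: issue MUL r1<-Mul1 | r0:2,r1:Mul1,r2:Add1,r3:4,r4:2
c3: issue SUB r3<-Add2 | r0:2,r1:Mul1,r2:Add1,r3:Add2,r4:2
c4: CDB Add1=8; issue ADD r0<-Add1 | r0:Add1,r1:Mul1,r2:8,r3:Add2,r4:2
c5: issue MUL r2<-Mul2 | r0:Add1,r1:Mul1,r2:Mul2,r3:Add2,r4:2
c6: issue ADD r0<-Add3 | r0:Add3,r1:Mul1,r2:Mul2,r3:Add2,r4:2
c7: CDB Add1=10; stall | r0:Add3,r1:Mul1,r2:Mul2,r3:Add2,r4:2
c8: CDB Add2=4; stall | r0:Add3,r1:Mul1,r2:Mul2,r3:4,r4:2
c9: CDB Add3=4; stall | r0:4,r1:Mul1,r2:Mul2,r3:4,r4:2
c10: CDB Mul1=32; issue MUL r4<-Mul1 | r0:4,r1:32,r2:Mul2,r3:4,r4:Mul1
c11: - | r0:4,r1:32,r2:Mul2,r3:4,r4:Mul1
c12: - | r0:4,r1:32,r2:Mul2,r3:4,r4:Mul1
c13: - | r0:4,r1:32,r2:Mul2,r3:4,r4:Mul1
c14: - | r0:4,r1:32,r2:Mul2,r3:4,r4:Mul1
c15: CDB Mul2=64 | r0:4,r1:32,r2:64,r3:4,r4:Mul1
c16: - | r0:4,r1:32,r2:64,r3:4,r4:Mul1
c17: - | r0:4,r1:32,r2:64,r3:4,r4:Mul1
c18: - | r0:4,r1:32,r2:64,r3:4,r4:Mul1
c19: - | r0:4,r1:32,r2:64,r3:4,r4:Mul1
c20: CDB Mul1=256 | r0:4,r1:32,r2:64,r3:4,r4:256

STATUS = VALUE 256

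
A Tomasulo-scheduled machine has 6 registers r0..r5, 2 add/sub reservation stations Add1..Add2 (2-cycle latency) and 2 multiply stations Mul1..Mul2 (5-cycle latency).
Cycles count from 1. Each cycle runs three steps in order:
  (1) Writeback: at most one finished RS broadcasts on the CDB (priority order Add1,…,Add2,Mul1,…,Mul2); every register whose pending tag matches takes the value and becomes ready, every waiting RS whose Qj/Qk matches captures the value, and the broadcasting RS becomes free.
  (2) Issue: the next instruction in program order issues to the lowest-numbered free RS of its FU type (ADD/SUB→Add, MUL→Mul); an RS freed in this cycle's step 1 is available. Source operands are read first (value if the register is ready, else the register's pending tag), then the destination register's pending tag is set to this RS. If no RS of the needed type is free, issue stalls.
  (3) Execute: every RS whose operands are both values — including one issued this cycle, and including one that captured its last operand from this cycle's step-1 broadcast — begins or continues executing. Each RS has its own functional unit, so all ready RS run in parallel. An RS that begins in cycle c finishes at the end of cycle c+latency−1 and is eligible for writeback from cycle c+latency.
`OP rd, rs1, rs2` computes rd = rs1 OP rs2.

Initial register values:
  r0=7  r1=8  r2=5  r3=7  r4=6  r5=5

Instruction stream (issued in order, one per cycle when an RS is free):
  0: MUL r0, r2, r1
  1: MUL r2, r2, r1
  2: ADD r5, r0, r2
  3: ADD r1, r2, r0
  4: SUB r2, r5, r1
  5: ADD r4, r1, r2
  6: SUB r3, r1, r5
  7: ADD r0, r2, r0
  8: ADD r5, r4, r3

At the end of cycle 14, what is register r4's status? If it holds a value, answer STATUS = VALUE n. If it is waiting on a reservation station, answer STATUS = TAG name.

cycle 1: issue MUL r0<-Mul1 // r0:Mul1,r1:8,r2:5,r3:7,r4:6,r5:5
cycle 2: issue MUL r2<-Mul2 // r0:Mul1,r1:8,r2:Mul2,r3:7,r4:6,r5:5
cycle 3: issue ADD r5<-Add1 // r0:Mul1,r1:8,r2:Mul2,r3:7,r4:6,r5:Add1
cycle 4: issue ADD r1<-Add2 // r0:Mul1,r1:Add2,r2:Mul2,r3:7,r4:6,r5:Add1
cycle 5: stall // r0:Mul1,r1:Add2,r2:Mul2,r3:7,r4:6,r5:Add1
cycle 6: CDB Mul1=40; stall // r0:40,r1:Add2,r2:Mul2,r3:7,r4:6,r5:Add1
cycle 7: CDB Mul2=40; stall // r0:40,r1:Add2,r2:40,r3:7,r4:6,r5:Add1
cycle 8: stall // r0:40,r1:Add2,r2:40,r3:7,r4:6,r5:Add1
cycle 9: CDB Add1=80; issue SUB r2<-Add1 // r0:40,r1:Add2,r2:Add1,r3:7,r4:6,r5:80
cycle 10: CDB Add2=80; issue ADD r4<-Add2 // r0:40,r1:80,r2:Add1,r3:7,r4:Add2,r5:80
cycle 11: stall // r0:40,r1:80,r2:Add1,r3:7,r4:Add2,r5:80
cycle 12: CDB Add1=0; issue SUB r3<-Add1 // r0:40,r1:80,r2:0,r3:Add1,r4:Add2,r5:80
cycle 13: stall // r0:40,r1:80,r2:0,r3:Add1,r4:Add2,r5:80
cycle 14: CDB Add1=0; issue ADD r0<-Add1 // r0:Add1,r1:80,r2:0,r3:0,r4:Add2,r5:80

STATUS = TAG Add2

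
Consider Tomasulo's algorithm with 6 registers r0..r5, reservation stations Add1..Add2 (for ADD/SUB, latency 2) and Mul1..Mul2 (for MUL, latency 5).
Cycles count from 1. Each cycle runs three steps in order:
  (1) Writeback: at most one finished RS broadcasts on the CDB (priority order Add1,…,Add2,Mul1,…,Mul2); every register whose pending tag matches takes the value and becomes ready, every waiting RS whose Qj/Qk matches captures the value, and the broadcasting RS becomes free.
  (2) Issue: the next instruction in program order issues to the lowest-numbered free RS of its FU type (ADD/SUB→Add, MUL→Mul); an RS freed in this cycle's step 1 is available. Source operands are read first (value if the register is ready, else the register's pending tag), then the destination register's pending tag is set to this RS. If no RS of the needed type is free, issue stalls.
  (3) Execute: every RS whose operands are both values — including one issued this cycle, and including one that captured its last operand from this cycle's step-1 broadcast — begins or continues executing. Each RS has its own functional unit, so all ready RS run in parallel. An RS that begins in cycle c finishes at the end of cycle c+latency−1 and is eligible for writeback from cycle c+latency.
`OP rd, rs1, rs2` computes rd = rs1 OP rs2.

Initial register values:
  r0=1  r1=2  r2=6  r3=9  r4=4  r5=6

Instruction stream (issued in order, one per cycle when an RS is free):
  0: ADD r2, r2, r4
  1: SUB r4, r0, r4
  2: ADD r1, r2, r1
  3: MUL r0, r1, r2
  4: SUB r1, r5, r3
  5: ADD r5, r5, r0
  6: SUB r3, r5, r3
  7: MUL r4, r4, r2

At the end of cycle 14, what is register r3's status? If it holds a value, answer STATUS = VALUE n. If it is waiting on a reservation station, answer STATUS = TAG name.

c1: issue ADD r2<-Add1 | r0:1,r1:2,r2:Add1,r3:9,r4:4,r5:6
c2: issue SUB r4<-Add2 | r0:1,r1:2,r2:Add1,r3:9,r4:Add2,r5:6
c3: CDB Add1=10; issue ADD r1<-Add1 | r0:1,r1:Add1,r2:10,r3:9,r4:Add2,r5:6
c4: CDB Add2=-3; issue MUL r0<-Mul1 | r0:Mul1,r1:Add1,r2:10,r3:9,r4:-3,r5:6
c5: CDB Add1=12; issue SUB r1<-Add1 | r0:Mul1,r1:Add1,r2:10,r3:9,r4:-3,r5:6
c6: issue ADD r5<-Add2 | r0:Mul1,r1:Add1,r2:10,r3:9,r4:-3,r5:Add2
c7: CDB Add1=-3; issue SUB r3<-Add1 | r0:Mul1,r1:-3,r2:10,r3:Add1,r4:-3,r5:Add2
c8: issue MUL r4<-Mul2 | r0:Mul1,r1:-3,r2:10,r3:Add1,r4:Mul2,r5:Add2
c9: - | r0:Mul1,r1:-3,r2:10,r3:Add1,r4:Mul2,r5:Add2
c10: CDB Mul1=120 | r0:120,r1:-3,r2:10,r3:Add1,r4:Mul2,r5:Add2
c11: - | r0:120,r1:-3,r2:10,r3:Add1,r4:Mul2,r5:Add2
c12: CDB Add2=126 | r0:120,r1:-3,r2:10,r3:Add1,r4:Mul2,r5:126
c13: CDB Mul2=-30 | r0:120,r1:-3,r2:10,r3:Add1,r4:-30,r5:126
c14: CDB Add1=117 | r0:120,r1:-3,r2:10,r3:117,r4:-30,r5:126

STATUS = VALUE 117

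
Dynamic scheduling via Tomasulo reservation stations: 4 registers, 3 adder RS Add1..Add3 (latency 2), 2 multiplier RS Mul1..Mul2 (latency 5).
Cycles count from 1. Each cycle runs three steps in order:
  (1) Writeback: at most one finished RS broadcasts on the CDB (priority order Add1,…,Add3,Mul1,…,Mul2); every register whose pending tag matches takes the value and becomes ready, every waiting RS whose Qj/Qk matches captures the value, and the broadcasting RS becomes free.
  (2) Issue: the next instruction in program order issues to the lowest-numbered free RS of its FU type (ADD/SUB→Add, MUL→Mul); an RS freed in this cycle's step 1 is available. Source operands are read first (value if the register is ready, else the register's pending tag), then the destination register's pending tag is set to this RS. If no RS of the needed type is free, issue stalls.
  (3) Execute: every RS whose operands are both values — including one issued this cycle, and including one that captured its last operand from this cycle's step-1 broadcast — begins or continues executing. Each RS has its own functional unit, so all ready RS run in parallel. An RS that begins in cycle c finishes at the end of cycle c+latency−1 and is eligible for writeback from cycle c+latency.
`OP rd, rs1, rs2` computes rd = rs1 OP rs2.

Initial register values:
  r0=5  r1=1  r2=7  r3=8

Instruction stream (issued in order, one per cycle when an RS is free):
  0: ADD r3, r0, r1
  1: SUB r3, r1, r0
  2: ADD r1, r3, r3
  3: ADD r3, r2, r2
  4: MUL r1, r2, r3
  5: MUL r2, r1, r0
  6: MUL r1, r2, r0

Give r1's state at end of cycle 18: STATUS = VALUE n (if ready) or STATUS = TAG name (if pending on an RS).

STATUS = TAG Mul1

c1: issue ADD r3<-Add1 | r0:5,r1:1,r2:7,r3:Add1
c2: issue SUB r3<-Add2 | r0:5,r1:1,r2:7,r3:Add2
c3: CDB Add1=6; issue ADD r1<-Add1 | r0:5,r1:Add1,r2:7,r3:Add2
c4: CDB Add2=-4; issue ADD r3<-Add2 | r0:5,r1:Add1,r2:7,r3:Add2
c5: issue MUL r1<-Mul1 | r0:5,r1:Mul1,r2:7,r3:Add2
c6: CDB Add1=-8; issue MUL r2<-Mul2 | r0:5,r1:Mul1,r2:Mul2,r3:Add2
c7: CDB Add2=14; stall | r0:5,r1:Mul1,r2:Mul2,r3:14
c8: stall | r0:5,r1:Mul1,r2:Mul2,r3:14
c9: stall | r0:5,r1:Mul1,r2:Mul2,r3:14
c10: stall | r0:5,r1:Mul1,r2:Mul2,r3:14
c11: stall | r0:5,r1:Mul1,r2:Mul2,r3:14
c12: CDB Mul1=98; issue MUL r1<-Mul1 | r0:5,r1:Mul1,r2:Mul2,r3:14
c13: - | r0:5,r1:Mul1,r2:Mul2,r3:14
c14: - | r0:5,r1:Mul1,r2:Mul2,r3:14
c15: - | r0:5,r1:Mul1,r2:Mul2,r3:14
c16: - | r0:5,r1:Mul1,r2:Mul2,r3:14
c17: CDB Mul2=490 | r0:5,r1:Mul1,r2:490,r3:14
c18: - | r0:5,r1:Mul1,r2:490,r3:14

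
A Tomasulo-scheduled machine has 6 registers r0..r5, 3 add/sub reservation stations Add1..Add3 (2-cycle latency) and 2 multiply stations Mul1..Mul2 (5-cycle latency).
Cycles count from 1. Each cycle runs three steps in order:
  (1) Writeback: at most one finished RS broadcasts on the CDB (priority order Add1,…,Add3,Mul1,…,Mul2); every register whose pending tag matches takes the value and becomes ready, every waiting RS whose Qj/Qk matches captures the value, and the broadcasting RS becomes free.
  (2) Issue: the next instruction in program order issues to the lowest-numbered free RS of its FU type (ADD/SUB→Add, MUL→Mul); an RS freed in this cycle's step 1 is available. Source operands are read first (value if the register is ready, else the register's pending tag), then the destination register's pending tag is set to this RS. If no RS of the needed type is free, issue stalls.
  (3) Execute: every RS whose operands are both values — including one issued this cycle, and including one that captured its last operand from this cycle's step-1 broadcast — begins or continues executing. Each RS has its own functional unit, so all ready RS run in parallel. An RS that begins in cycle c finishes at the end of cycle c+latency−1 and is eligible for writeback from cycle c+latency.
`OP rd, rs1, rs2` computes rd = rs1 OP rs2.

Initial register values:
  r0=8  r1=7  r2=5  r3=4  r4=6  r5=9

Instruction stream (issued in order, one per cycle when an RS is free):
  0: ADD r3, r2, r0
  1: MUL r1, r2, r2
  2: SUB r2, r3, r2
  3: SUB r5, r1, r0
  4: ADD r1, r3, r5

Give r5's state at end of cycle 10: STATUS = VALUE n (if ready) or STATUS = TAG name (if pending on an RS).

STATUS = VALUE 17

cycle 1: issue ADD r3<-Add1 // r0:8,r1:7,r2:5,r3:Add1,r4:6,r5:9
cycle 2: issue MUL r1<-Mul1 // r0:8,r1:Mul1,r2:5,r3:Add1,r4:6,r5:9
cycle 3: CDB Add1=13; issue SUB r2<-Add1 // r0:8,r1:Mul1,r2:Add1,r3:13,r4:6,r5:9
cycle 4: issue SUB r5<-Add2 // r0:8,r1:Mul1,r2:Add1,r3:13,r4:6,r5:Add2
cycle 5: CDB Add1=8; issue ADD r1<-Add1 // r0:8,r1:Add1,r2:8,r3:13,r4:6,r5:Add2
cycle 6: - // r0:8,r1:Add1,r2:8,r3:13,r4:6,r5:Add2
cycle 7: CDB Mul1=25 // r0:8,r1:Add1,r2:8,r3:13,r4:6,r5:Add2
cycle 8: - // r0:8,r1:Add1,r2:8,r3:13,r4:6,r5:Add2
cycle 9: CDB Add2=17 // r0:8,r1:Add1,r2:8,r3:13,r4:6,r5:17
cycle 10: - // r0:8,r1:Add1,r2:8,r3:13,r4:6,r5:17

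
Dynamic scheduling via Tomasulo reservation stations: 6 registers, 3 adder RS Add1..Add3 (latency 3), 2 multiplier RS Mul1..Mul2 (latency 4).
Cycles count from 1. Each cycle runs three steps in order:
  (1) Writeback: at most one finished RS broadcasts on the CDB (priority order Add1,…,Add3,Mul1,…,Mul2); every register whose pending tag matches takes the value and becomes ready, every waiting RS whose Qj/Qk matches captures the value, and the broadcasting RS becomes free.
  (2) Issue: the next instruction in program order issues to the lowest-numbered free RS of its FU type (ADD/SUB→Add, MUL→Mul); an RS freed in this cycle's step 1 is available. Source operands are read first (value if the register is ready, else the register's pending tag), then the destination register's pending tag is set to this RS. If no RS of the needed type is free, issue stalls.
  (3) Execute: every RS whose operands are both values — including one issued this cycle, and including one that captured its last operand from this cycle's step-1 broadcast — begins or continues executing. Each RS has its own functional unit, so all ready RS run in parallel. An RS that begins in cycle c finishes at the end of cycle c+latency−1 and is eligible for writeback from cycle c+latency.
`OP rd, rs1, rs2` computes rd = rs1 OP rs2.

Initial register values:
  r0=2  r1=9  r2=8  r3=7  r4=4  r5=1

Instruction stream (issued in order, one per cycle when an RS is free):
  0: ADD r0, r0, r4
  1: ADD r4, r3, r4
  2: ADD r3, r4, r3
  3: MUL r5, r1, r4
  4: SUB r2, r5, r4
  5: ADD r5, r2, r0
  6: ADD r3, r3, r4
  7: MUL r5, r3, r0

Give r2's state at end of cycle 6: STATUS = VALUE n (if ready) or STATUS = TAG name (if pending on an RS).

STATUS = TAG Add1

  c1: issue ADD r0<-Add1  regs: r0:Add1,r1:9,r2:8,r3:7,r4:4,r5:1
  c2: issue ADD r4<-Add2  regs: r0:Add1,r1:9,r2:8,r3:7,r4:Add2,r5:1
  c3: issue ADD r3<-Add3  regs: r0:Add1,r1:9,r2:8,r3:Add3,r4:Add2,r5:1
  c4: CDB Add1=6; issue MUL r5<-Mul1  regs: r0:6,r1:9,r2:8,r3:Add3,r4:Add2,r5:Mul1
  c5: CDB Add2=11; issue SUB r2<-Add1  regs: r0:6,r1:9,r2:Add1,r3:Add3,r4:11,r5:Mul1
  c6: issue ADD r5<-Add2  regs: r0:6,r1:9,r2:Add1,r3:Add3,r4:11,r5:Add2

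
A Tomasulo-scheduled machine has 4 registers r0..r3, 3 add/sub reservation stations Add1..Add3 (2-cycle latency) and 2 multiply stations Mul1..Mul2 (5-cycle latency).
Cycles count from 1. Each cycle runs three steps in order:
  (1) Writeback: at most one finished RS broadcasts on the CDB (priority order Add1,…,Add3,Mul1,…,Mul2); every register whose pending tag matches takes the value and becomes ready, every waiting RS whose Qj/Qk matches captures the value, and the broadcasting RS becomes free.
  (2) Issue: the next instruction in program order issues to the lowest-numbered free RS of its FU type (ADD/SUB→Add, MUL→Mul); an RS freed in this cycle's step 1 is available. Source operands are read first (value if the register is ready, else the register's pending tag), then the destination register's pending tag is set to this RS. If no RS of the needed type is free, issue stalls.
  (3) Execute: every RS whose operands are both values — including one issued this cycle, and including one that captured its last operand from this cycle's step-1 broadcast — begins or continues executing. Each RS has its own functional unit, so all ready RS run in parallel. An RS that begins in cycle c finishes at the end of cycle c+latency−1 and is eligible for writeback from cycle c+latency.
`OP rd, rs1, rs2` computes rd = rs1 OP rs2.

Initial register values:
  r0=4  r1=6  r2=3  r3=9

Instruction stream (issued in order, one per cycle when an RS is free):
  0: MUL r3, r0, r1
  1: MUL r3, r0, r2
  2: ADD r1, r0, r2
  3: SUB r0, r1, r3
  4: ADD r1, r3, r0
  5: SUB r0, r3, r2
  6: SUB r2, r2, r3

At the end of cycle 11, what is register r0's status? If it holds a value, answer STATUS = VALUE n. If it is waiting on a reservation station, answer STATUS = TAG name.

  c1: issue MUL r3<-Mul1  regs: r0:4,r1:6,r2:3,r3:Mul1
  c2: issue MUL r3<-Mul2  regs: r0:4,r1:6,r2:3,r3:Mul2
  c3: issue ADD r1<-Add1  regs: r0:4,r1:Add1,r2:3,r3:Mul2
  c4: issue SUB r0<-Add2  regs: r0:Add2,r1:Add1,r2:3,r3:Mul2
  c5: CDB Add1=7; issue ADD r1<-Add1  regs: r0:Add2,r1:Add1,r2:3,r3:Mul2
  c6: CDB Mul1=24; issue SUB r0<-Add3  regs: r0:Add3,r1:Add1,r2:3,r3:Mul2
  c7: CDB Mul2=12; stall  regs: r0:Add3,r1:Add1,r2:3,r3:12
  c8: stall  regs: r0:Add3,r1:Add1,r2:3,r3:12
  c9: CDB Add2=-5; issue SUB r2<-Add2  regs: r0:Add3,r1:Add1,r2:Add2,r3:12
  c10: CDB Add3=9  regs: r0:9,r1:Add1,r2:Add2,r3:12
  c11: CDB Add1=7  regs: r0:9,r1:7,r2:Add2,r3:12

STATUS = VALUE 9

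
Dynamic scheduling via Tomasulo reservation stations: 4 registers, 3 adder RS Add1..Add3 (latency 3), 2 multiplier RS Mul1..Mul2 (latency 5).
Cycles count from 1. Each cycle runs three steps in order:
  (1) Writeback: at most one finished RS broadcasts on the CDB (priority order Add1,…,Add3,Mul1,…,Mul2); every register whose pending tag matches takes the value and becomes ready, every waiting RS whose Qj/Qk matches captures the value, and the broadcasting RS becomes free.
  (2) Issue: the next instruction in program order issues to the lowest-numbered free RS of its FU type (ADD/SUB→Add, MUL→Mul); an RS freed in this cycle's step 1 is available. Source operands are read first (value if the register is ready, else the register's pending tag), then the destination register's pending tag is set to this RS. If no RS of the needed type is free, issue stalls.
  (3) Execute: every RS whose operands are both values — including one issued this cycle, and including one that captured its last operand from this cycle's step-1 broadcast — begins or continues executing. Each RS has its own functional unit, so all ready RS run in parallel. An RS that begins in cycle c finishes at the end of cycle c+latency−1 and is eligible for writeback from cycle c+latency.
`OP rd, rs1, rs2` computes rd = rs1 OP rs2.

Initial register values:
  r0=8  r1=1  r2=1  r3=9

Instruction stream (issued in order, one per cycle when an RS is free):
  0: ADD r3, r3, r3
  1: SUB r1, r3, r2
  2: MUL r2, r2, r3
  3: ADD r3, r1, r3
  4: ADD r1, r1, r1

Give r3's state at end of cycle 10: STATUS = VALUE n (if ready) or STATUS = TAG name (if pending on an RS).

c1: issue ADD r3<-Add1 | r0:8,r1:1,r2:1,r3:Add1
c2: issue SUB r1<-Add2 | r0:8,r1:Add2,r2:1,r3:Add1
c3: issue MUL r2<-Mul1 | r0:8,r1:Add2,r2:Mul1,r3:Add1
c4: CDB Add1=18; issue ADD r3<-Add1 | r0:8,r1:Add2,r2:Mul1,r3:Add1
c5: issue ADD r1<-Add3 | r0:8,r1:Add3,r2:Mul1,r3:Add1
c6: - | r0:8,r1:Add3,r2:Mul1,r3:Add1
c7: CDB Add2=17 | r0:8,r1:Add3,r2:Mul1,r3:Add1
c8: - | r0:8,r1:Add3,r2:Mul1,r3:Add1
c9: CDB Mul1=18 | r0:8,r1:Add3,r2:18,r3:Add1
c10: CDB Add1=35 | r0:8,r1:Add3,r2:18,r3:35

STATUS = VALUE 35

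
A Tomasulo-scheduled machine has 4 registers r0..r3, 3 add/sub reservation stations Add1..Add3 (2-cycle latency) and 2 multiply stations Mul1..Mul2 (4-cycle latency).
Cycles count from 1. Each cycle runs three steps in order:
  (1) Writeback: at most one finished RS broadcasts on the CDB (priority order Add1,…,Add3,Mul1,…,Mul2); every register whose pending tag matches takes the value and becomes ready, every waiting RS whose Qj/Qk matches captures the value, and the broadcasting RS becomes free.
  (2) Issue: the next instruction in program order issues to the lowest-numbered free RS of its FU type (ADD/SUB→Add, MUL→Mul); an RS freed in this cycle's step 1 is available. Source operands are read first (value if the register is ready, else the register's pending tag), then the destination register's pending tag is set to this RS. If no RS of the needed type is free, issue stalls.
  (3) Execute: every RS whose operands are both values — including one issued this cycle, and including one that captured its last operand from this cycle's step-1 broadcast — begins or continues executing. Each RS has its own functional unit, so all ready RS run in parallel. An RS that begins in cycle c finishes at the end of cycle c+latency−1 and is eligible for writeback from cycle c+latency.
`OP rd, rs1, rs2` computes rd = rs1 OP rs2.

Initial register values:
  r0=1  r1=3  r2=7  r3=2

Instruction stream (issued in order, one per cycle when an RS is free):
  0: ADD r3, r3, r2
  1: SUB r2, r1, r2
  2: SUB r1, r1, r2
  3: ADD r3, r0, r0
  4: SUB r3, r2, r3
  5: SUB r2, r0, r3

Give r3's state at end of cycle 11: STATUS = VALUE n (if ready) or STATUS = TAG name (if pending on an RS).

c1: issue ADD r3<-Add1 | r0:1,r1:3,r2:7,r3:Add1
c2: issue SUB r2<-Add2 | r0:1,r1:3,r2:Add2,r3:Add1
c3: CDB Add1=9; issue SUB r1<-Add1 | r0:1,r1:Add1,r2:Add2,r3:9
c4: CDB Add2=-4; issue ADD r3<-Add2 | r0:1,r1:Add1,r2:-4,r3:Add2
c5: issue SUB r3<-Add3 | r0:1,r1:Add1,r2:-4,r3:Add3
c6: CDB Add1=7; issue SUB r2<-Add1 | r0:1,r1:7,r2:Add1,r3:Add3
c7: CDB Add2=2 | r0:1,r1:7,r2:Add1,r3:Add3
c8: - | r0:1,r1:7,r2:Add1,r3:Add3
c9: CDB Add3=-6 | r0:1,r1:7,r2:Add1,r3:-6
c10: - | r0:1,r1:7,r2:Add1,r3:-6
c11: CDB Add1=7 | r0:1,r1:7,r2:7,r3:-6

STATUS = VALUE -6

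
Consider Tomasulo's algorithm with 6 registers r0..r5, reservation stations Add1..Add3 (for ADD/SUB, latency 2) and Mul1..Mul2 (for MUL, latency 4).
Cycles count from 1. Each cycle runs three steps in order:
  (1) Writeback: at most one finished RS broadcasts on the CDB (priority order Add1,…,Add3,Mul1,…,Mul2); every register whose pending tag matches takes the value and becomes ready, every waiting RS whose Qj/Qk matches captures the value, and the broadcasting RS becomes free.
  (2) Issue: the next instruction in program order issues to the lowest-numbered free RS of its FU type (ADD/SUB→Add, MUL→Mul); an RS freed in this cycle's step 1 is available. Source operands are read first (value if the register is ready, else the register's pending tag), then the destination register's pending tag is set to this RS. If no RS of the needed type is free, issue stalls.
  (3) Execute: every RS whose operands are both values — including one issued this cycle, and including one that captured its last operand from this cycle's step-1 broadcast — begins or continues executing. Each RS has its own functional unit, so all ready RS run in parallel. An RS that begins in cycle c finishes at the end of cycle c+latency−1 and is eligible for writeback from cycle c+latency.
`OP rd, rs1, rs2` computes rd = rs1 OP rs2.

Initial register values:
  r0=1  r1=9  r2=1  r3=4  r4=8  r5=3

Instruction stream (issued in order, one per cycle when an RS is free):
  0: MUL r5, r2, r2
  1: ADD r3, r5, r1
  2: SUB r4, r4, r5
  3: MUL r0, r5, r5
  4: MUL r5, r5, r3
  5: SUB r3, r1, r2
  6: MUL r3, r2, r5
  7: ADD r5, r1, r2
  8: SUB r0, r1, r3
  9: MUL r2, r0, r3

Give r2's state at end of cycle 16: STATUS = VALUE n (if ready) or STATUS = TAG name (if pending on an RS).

  c1: issue MUL r5<-Mul1  regs: r0:1,r1:9,r2:1,r3:4,r4:8,r5:Mul1
  c2: issue ADD r3<-Add1  regs: r0:1,r1:9,r2:1,r3:Add1,r4:8,r5:Mul1
  c3: issue SUB r4<-Add2  regs: r0:1,r1:9,r2:1,r3:Add1,r4:Add2,r5:Mul1
  c4: issue MUL r0<-Mul2  regs: r0:Mul2,r1:9,r2:1,r3:Add1,r4:Add2,r5:Mul1
  c5: CDB Mul1=1; issue MUL r5<-Mul1  regs: r0:Mul2,r1:9,r2:1,r3:Add1,r4:Add2,r5:Mul1
  c6: issue SUB r3<-Add3  regs: r0:Mul2,r1:9,r2:1,r3:Add3,r4:Add2,r5:Mul1
  c7: CDB Add1=10; stall  regs: r0:Mul2,r1:9,r2:1,r3:Add3,r4:Add2,r5:Mul1
  c8: CDB Add2=7; stall  regs: r0:Mul2,r1:9,r2:1,r3:Add3,r4:7,r5:Mul1
  c9: CDB Add3=8; stall  regs: r0:Mul2,r1:9,r2:1,r3:8,r4:7,r5:Mul1
  c10: CDB Mul2=1; issue MUL r3<-Mul2  regs: r0:1,r1:9,r2:1,r3:Mul2,r4:7,r5:Mul1
  c11: CDB Mul1=10; issue ADD r5<-Add1  regs: r0:1,r1:9,r2:1,r3:Mul2,r4:7,r5:Add1
  c12: issue SUB r0<-Add2  regs: r0:Add2,r1:9,r2:1,r3:Mul2,r4:7,r5:Add1
  c13: CDB Add1=10; issue MUL r2<-Mul1  regs: r0:Add2,r1:9,r2:Mul1,r3:Mul2,r4:7,r5:10
  c14: -  regs: r0:Add2,r1:9,r2:Mul1,r3:Mul2,r4:7,r5:10
  c15: CDB Mul2=10  regs: r0:Add2,r1:9,r2:Mul1,r3:10,r4:7,r5:10
  c16: -  regs: r0:Add2,r1:9,r2:Mul1,r3:10,r4:7,r5:10

STATUS = TAG Mul1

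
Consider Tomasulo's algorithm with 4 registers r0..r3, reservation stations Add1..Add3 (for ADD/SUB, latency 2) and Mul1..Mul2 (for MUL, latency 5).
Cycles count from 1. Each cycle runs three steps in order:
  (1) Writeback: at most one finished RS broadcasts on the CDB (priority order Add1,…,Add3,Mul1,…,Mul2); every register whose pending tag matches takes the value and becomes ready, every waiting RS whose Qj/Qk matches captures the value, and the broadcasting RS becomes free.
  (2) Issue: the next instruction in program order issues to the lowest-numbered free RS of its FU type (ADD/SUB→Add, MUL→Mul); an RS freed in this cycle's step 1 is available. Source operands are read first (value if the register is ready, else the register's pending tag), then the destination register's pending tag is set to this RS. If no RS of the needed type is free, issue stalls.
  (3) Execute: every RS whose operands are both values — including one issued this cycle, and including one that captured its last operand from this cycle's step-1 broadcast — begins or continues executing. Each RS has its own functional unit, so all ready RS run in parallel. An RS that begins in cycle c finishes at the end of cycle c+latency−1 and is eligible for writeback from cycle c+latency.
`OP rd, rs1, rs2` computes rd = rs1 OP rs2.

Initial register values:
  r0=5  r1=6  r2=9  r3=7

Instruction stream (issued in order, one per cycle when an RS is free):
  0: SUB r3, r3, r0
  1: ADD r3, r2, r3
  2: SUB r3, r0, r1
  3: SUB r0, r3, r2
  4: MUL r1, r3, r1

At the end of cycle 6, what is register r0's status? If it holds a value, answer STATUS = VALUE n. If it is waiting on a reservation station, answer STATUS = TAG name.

  c1: issue SUB r3<-Add1  regs: r0:5,r1:6,r2:9,r3:Add1
  c2: issue ADD r3<-Add2  regs: r0:5,r1:6,r2:9,r3:Add2
  c3: CDB Add1=2; issue SUB r3<-Add1  regs: r0:5,r1:6,r2:9,r3:Add1
  c4: issue SUB r0<-Add3  regs: r0:Add3,r1:6,r2:9,r3:Add1
  c5: CDB Add1=-1; issue MUL r1<-Mul1  regs: r0:Add3,r1:Mul1,r2:9,r3:-1
  c6: CDB Add2=11  regs: r0:Add3,r1:Mul1,r2:9,r3:-1

STATUS = TAG Add3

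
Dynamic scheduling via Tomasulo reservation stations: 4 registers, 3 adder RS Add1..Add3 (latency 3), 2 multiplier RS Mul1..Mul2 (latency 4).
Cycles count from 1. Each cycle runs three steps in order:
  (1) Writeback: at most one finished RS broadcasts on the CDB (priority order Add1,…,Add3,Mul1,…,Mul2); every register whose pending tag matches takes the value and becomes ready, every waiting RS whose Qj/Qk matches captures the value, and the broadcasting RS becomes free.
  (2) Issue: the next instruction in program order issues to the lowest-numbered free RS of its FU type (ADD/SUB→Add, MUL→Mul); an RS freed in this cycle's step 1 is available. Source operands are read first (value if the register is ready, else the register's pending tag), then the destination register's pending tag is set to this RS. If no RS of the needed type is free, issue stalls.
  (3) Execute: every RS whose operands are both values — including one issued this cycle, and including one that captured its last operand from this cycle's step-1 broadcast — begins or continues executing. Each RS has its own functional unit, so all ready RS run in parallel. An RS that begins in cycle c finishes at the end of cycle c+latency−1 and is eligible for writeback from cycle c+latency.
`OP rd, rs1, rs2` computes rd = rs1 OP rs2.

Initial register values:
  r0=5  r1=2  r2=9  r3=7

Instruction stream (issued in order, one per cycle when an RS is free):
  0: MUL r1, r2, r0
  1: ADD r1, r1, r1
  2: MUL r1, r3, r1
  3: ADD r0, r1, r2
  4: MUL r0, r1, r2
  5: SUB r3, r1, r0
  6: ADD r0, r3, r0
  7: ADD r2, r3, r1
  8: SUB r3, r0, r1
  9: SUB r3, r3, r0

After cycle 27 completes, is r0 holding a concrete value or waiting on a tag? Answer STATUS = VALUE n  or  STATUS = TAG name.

  c1: issue MUL r1<-Mul1  regs: r0:5,r1:Mul1,r2:9,r3:7
  c2: issue ADD r1<-Add1  regs: r0:5,r1:Add1,r2:9,r3:7
  c3: issue MUL r1<-Mul2  regs: r0:5,r1:Mul2,r2:9,r3:7
  c4: issue ADD r0<-Add2  regs: r0:Add2,r1:Mul2,r2:9,r3:7
  c5: CDB Mul1=45; issue MUL r0<-Mul1  regs: r0:Mul1,r1:Mul2,r2:9,r3:7
  c6: issue SUB r3<-Add3  regs: r0:Mul1,r1:Mul2,r2:9,r3:Add3
  c7: stall  regs: r0:Mul1,r1:Mul2,r2:9,r3:Add3
  c8: CDB Add1=90; issue ADD r0<-Add1  regs: r0:Add1,r1:Mul2,r2:9,r3:Add3
  c9: stall  regs: r0:Add1,r1:Mul2,r2:9,r3:Add3
  c10: stall  regs: r0:Add1,r1:Mul2,r2:9,r3:Add3
  c11: stall  regs: r0:Add1,r1:Mul2,r2:9,r3:Add3
  c12: CDB Mul2=630; stall  regs: r0:Add1,r1:630,r2:9,r3:Add3
  c13: stall  regs: r0:Add1,r1:630,r2:9,r3:Add3
  c14: stall  regs: r0:Add1,r1:630,r2:9,r3:Add3
  c15: CDB Add2=639; issue ADD r2<-Add2  regs: r0:Add1,r1:630,r2:Add2,r3:Add3
  c16: CDB Mul1=5670; stall  regs: r0:Add1,r1:630,r2:Add2,r3:Add3
  c17: stall  regs: r0:Add1,r1:630,r2:Add2,r3:Add3
  c18: stall  regs: r0:Add1,r1:630,r2:Add2,r3:Add3
  c19: CDB Add3=-5040; issue SUB r3<-Add3  regs: r0:Add1,r1:630,r2:Add2,r3:Add3
  c20: stall  regs: r0:Add1,r1:630,r2:Add2,r3:Add3
  c21: stall  regs: r0:Add1,r1:630,r2:Add2,r3:Add3
  c22: CDB Add1=630; issue SUB r3<-Add1  regs: r0:630,r1:630,r2:Add2,r3:Add1
  c23: CDB Add2=-4410  regs: r0:630,r1:630,r2:-4410,r3:Add1
  c24: -  regs: r0:630,r1:630,r2:-4410,r3:Add1
  c25: CDB Add3=0  regs: r0:630,r1:630,r2:-4410,r3:Add1
  c26: -  regs: r0:630,r1:630,r2:-4410,r3:Add1
  c27: -  regs: r0:630,r1:630,r2:-4410,r3:Add1

STATUS = VALUE 630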